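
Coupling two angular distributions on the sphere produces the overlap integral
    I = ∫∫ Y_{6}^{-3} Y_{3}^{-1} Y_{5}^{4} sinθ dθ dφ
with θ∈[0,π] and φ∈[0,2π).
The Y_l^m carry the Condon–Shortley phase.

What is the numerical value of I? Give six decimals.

0.176531

Rules hold: Σm=0, L=14 even, 3≤5≤9.
N = 13·7·11 = 1001
Δ = 4!·8!·2!/15! = 1/675675
Racah Σ t=1..3: t=1:−1/8640 t=2:+1/2304 t=3:−1/8640 = 7/34560
⇒ 3j(6 3 5; 0 0 0)² = 7/429, sgn -1
Racah Σ t=1..2: t=1:−1/241920 t=2:+1/40320 = 1/48384
⇒ 3j(6 3 5; -3 -1 4)² = 24/1001, sgn -1
4πI² = N·(3j₀)²·(3jₘ)² = 56/143
I = +1·√(0.391608/4π) = 0.17653103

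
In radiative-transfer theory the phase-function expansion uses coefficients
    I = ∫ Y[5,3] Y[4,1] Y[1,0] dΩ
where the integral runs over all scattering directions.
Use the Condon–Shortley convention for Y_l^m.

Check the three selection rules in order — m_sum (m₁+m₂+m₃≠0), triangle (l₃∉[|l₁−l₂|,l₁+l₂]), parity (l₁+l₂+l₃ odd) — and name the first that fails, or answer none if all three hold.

Σmᵢ = 4  ✗
l₃∈[|l₁−l₂|,l₁+l₂]=[1,9], have l₃=1
Σlᵢ = 10 ⇒ even

m_sum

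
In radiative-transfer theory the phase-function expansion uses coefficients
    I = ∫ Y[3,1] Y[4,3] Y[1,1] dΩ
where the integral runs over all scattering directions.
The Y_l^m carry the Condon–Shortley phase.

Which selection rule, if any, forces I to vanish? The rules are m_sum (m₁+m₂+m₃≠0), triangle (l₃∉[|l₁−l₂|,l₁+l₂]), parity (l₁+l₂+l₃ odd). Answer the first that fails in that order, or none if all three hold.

m₁+m₂+m₃ = 1 + 3 + 1 = 5  ✗
triangle: |3−4|=1 ≤ l₃=1 ≤ 3+4=7
parity: l₁+l₂+l₃ = 8 is even

m_sum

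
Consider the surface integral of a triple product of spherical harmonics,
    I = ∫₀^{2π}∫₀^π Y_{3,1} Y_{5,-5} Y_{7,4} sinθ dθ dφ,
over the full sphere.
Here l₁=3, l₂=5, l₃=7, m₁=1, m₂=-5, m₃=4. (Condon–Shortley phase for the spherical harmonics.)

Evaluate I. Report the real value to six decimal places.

L=15 odd ⇒ parity kills the (l;000) factor ⇒ I = 0

0.000000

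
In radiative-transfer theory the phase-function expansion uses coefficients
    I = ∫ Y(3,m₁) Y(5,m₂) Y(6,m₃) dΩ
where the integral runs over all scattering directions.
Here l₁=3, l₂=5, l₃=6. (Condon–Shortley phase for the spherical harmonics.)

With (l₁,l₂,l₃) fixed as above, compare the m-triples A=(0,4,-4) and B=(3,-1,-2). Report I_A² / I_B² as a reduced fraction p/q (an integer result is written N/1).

Same 3,5,6: normalisation and zero-m 3j drop out of the ratio.
A: Δ: 2! 4! 8! / 15! → 1/675675; sum: t=1:−1/161280 t=2:+1/60480 = 1/96768; 3j²(3 5 6; 0 4 -4) = Δ·Π!·Σ² = 15/1001  (sign +1)
B: Δ: 2! 4! 8! / 15! → 1/675675; sum: t=0:+1/27648 = 1/27648; 3j²(3 5 6; 3 -1 -2) = Δ·Π!·Σ² = 10/429  (sign +1)
I_A²/I_B² = (15/1001)/(10/429) = 9/14

9/14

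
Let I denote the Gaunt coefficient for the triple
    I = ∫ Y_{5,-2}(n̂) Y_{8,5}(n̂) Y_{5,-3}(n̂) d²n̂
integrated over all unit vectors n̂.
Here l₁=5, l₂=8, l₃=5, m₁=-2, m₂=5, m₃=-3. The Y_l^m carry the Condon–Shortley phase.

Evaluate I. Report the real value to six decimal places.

-0.106255

Checks pass: Σm=0; 18 even; l₃=5∈[3,13].
(2·5+1)(2·8+1)(2·5+1) = 2057
Δ: 8! 2! 8! / 19! → 1/37413090
sum: t=3:−1/1036800 t=4:+1/331776 t=5:−1/1036800 = 1/921600
3j²(5 8 5; 0 0 0) = Δ·Π!·Σ² = 490/46189  (sign -1)
sum: t=5:−1/58060800 t=6:+1/7257600 t=7:−1/14515200 = 1/19353600
3j²(5 8 5; -2 5 -3) = Δ·Π!·Σ² = 21/3230  (sign +1)
combine: 4πI² = 2057·490/46189·21/3230 = 11319/79781
take √, sign -1: I = -0.10625500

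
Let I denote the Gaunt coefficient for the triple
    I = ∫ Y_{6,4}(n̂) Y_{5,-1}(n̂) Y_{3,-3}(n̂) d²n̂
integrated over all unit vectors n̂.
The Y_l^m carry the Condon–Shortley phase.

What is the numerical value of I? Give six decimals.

Rules hold: Σm=0, L=14 even, 1≤3≤11.
N = 13·11·7 = 1001
Δ = 8!·4!·2!/15! = 1/675675
Racah Σ t=3..5: t=3:−1/8640 t=4:+1/2304 t=5:−1/8640 = 7/34560
⇒ 3j(6 5 3; 0 0 0)² = 7/429, sgn -1
Racah Σ t=2..2: t=2:+1/69120 = 1/69120
⇒ 3j(6 5 3; 4 -1 -3)² = 4/143, sgn +1
4πI² = N·(3j₀)²·(3jₘ)² = 196/429
I = -1·√(0.456876/4π) = -0.19067531

-0.190675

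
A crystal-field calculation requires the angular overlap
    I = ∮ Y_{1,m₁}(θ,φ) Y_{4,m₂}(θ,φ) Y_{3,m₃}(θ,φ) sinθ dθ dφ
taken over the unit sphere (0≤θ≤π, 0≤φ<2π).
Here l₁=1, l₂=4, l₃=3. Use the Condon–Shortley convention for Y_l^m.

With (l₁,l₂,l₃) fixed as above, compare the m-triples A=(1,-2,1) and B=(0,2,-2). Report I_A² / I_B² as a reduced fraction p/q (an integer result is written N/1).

5/4

Shared (l₁,l₂,l₃)=(1,4,3): N and (l;000)² cancel in I_A²/I_B².
A: Δ = 2!·0!·6!/9! = 1/252; Racah Σ t=0..0: t=0:+1/96 = 1/96; ⇒ 3j(1 4 3; 1 -2 1)² = 5/84, sgn +1
B: Δ = 2!·0!·6!/9! = 1/252; Racah Σ t=1..1: t=1:−1/120 = -1/120; ⇒ 3j(1 4 3; 0 2 -2)² = 1/21, sgn +1
I_A²/I_B² = (5/84)/(1/21) = 5/4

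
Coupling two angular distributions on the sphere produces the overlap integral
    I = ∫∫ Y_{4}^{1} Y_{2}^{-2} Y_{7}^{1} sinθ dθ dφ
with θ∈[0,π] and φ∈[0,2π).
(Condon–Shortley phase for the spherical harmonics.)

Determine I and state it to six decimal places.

0.000000

l₃=7 ∉ [2,6] — triangle fails ⇒ I = 0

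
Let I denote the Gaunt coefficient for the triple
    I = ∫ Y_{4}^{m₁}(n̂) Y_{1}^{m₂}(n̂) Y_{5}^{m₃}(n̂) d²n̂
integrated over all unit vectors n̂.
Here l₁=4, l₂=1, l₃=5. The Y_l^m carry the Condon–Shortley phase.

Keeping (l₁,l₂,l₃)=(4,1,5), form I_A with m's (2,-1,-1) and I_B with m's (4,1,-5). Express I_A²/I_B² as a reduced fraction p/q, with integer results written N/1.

l's match ⇒ only the (l;m) 3-j factors differ between A and B.
A: triangle coeff Δ(4,1,5) = 1/495; Σ_t [0,0]: t=0:+1/2880 = 1/2880; (3j)²=2/165 [(4 1 5; 2 -1 -1)], sign=+1
B: triangle coeff Δ(4,1,5) = 1/495; Σ_t [0,0]: t=0:+1/80640 = 1/80640; (3j)²=1/11 [(4 1 5; 4 1 -5)], sign=+1
I_A²/I_B² = (2/165)/(1/11) = 2/15

2/15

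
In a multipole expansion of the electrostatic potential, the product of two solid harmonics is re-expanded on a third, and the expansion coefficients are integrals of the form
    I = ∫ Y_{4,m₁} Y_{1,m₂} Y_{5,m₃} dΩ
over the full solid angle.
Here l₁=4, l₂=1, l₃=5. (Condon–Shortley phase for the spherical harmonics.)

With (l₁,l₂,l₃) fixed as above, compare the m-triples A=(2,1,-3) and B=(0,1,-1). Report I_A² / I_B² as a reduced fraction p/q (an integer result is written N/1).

28/15

Shared (l₁,l₂,l₃)=(4,1,5): N and (l;000)² cancel in I_A²/I_B².
A: Δ = 0!·8!·2!/11! = 1/495; Racah Σ t=0..0: t=0:+1/2880 = 1/2880; ⇒ 3j(4 1 5; 2 1 -3)² = 28/495, sgn +1
B: Δ = 0!·8!·2!/11! = 1/495; Racah Σ t=0..0: t=0:+1/1152 = 1/1152; ⇒ 3j(4 1 5; 0 1 -1)² = 1/33, sgn +1
I_A²/I_B² = (28/495)/(1/33) = 28/15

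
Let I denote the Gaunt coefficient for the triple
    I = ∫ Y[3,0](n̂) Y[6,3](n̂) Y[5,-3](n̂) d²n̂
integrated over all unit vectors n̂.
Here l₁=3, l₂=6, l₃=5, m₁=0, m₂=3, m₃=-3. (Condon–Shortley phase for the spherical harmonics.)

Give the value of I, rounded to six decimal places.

0.036034

Checks pass: Σm=0; 14 even; l₃=5∈[3,9].
(2·3+1)(2·6+1)(2·5+1) = 1001
Δ: 4! 2! 8! / 15! → 1/675675
sum: t=1:−1/8640 t=2:+1/2304 t=3:−1/8640 = 7/34560
3j²(3 6 5; 0 0 0) = Δ·Π!·Σ² = 7/429  (sign -1)
sum: t=1:−1/483840 t=2:+1/20160 t=3:−1/17280 = -1/96768
3j²(3 6 5; 0 3 -3) = Δ·Π!·Σ² = 1/1001  (sign -1)
combine: 4πI² = 1001·7/429·1/1001 = 7/429
take √, sign +1: I = 0.03603425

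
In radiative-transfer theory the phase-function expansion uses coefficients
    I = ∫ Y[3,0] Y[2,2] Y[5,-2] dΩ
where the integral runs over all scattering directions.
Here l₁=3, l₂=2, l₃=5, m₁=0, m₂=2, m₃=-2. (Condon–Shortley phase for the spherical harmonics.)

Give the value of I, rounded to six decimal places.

Rules hold: Σm=0, L=10 even, 1≤5≤5.
N = 7·5·11 = 385
Δ = 0!·6!·4!/11! = 1/2310
Racah Σ t=0..0: t=0:+1/144 = 1/144
⇒ 3j(3 2 5; 0 0 0)² = 10/231, sgn -1
Racah Σ t=0..0: t=0:+1/864 = 1/864
⇒ 3j(3 2 5; 0 2 -2)² = 1/66, sgn -1
4πI² = N·(3j₀)²·(3jₘ)² = 25/99
I = +1·√(0.252525/4π) = 0.14175797

0.141758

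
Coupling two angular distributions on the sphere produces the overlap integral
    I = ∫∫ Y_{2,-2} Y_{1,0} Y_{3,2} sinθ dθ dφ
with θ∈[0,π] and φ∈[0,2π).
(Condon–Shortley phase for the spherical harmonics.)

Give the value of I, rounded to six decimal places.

0.184674

Checks pass: Σm=0; 6 even; l₃=3∈[1,3].
(2·2+1)(2·1+1)(2·3+1) = 105
Δ: 0! 4! 2! / 7! → 1/105
sum: t=0:+1/4 = 1/4
3j²(2 1 3; 0 0 0) = Δ·Π!·Σ² = 3/35  (sign -1)
sum: t=0:+1/24 = 1/24
3j²(2 1 3; -2 0 2) = Δ·Π!·Σ² = 1/21  (sign -1)
combine: 4πI² = 105·3/35·1/21 = 3/7
take √, sign +1: I = 0.18467439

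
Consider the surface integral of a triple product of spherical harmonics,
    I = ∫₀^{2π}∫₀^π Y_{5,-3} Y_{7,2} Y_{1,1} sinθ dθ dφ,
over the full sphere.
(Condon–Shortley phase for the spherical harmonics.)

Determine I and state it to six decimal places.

triangle: need 2≤l₃≤12, have 1; I=0

0.000000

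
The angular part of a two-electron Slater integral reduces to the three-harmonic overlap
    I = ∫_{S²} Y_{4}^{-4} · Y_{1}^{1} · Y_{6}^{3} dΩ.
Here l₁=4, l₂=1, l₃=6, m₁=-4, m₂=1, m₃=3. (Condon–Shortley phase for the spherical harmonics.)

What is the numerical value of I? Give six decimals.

l₃=6 ∉ [3,5] — triangle fails ⇒ I = 0

0.000000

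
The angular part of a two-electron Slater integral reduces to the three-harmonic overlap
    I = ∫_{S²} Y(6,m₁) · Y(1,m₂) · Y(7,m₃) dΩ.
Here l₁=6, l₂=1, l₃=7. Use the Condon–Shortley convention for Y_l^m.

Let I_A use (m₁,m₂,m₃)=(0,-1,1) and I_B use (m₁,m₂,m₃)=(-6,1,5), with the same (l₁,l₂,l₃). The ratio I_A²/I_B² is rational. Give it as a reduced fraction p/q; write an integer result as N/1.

Shared (l₁,l₂,l₃)=(6,1,7): N and (l;000)² cancel in I_A²/I_B².
A: Δ = 0!·12!·2!/15! = 1/1365; Racah Σ t=0..0: t=0:+1/1036800 = 1/1036800; ⇒ 3j(6 1 7; 0 -1 1)² = 4/195, sgn +1
B: Δ = 0!·12!·2!/15! = 1/1365; Racah Σ t=0..0: t=0:+1/958003200 = 1/958003200; ⇒ 3j(6 1 7; -6 1 5)² = 1/1365, sgn +1
I_A²/I_B² = (4/195)/(1/1365) = 28/1

28/1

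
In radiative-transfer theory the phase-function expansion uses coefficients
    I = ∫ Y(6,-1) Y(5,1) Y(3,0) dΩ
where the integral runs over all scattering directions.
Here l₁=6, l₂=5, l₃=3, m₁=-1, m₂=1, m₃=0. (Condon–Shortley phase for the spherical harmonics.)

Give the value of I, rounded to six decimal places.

Checks pass: Σm=0; 14 even; l₃=3∈[1,11].
(2·6+1)(2·5+1)(2·3+1) = 1001
Δ: 8! 4! 2! / 15! → 1/675675
sum: t=3:−1/8640 t=4:+1/2304 t=5:−1/8640 = 7/34560
3j²(6 5 3; 0 0 0) = Δ·Π!·Σ² = 7/429  (sign -1)
sum: t=4:+1/6912 t=5:−1/2880 t=6:+1/17280 = -1/6912
3j²(6 5 3; -1 1 0) = Δ·Π!·Σ² = 5/429  (sign +1)
combine: 4πI² = 1001·7/429·5/429 = 245/1287
take √, sign -1: I = -0.12308038

-0.123080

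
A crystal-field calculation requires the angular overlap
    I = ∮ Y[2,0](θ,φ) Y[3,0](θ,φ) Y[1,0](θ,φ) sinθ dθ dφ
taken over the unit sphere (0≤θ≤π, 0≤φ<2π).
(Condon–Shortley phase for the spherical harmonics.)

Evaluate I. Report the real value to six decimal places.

0.247767

Rules hold: Σm=0, L=6 even, 1≤1≤5.
N = 5·7·3 = 105
Δ = 4!·0!·2!/7! = 1/105
Racah Σ t=2..2: t=2:+1/4 = 1/4
⇒ 3j(2 3 1; 0 0 0)² = 3/35, sgn -1
(m-triple is (0,0,0) — same symbol as above.)
4πI² = N·(3j₀)²·(3jₘ)² = 27/35
I = +1·√(0.771429/4π) = 0.24776670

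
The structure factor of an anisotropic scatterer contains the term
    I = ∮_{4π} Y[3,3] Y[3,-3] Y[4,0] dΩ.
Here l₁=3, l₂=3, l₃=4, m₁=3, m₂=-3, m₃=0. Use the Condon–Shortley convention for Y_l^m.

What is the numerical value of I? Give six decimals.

Rules hold: Σm=0, L=10 even, 0≤4≤6.
N = 7·7·9 = 441
Δ = 2!·4!·4!/11! = 1/34650
Racah Σ t=0..2: t=0:+1/72 t=1:−1/16 t=2:+1/72 = -5/144
⇒ 3j(3 3 4; 0 0 0)² = 2/77, sgn -1
Racah Σ t=0..0: t=0:+1/1152 = 1/1152
⇒ 3j(3 3 4; 3 -3 0)² = 1/154, sgn +1
4πI² = N·(3j₀)²·(3jₘ)² = 9/121
I = -1·√(0.0743802/4π) = -0.07693494

-0.076935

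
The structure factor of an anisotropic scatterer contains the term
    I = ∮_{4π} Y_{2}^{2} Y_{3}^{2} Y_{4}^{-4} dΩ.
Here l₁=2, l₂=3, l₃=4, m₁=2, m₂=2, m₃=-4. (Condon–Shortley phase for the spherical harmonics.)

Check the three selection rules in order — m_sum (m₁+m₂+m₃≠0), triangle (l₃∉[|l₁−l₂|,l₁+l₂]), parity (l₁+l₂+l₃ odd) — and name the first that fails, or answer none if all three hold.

parity

m₁+m₂+m₃ = 2 + 2 − 4 = 0  ✓
triangle: |2−3|=1 ≤ l₃=4 ≤ 2+3=5  ✓
parity: l₁+l₂+l₃ = 9 is odd  ✗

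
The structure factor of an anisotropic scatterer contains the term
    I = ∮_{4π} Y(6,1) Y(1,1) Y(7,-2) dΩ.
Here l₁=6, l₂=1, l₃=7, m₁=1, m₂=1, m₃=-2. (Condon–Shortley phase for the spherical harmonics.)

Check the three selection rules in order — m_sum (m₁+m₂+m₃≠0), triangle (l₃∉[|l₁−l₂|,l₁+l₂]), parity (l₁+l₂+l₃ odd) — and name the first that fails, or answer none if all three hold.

none

azimuthal sum: 1 + 1 − 2 = 0  ✓
5 ≤ 7 ≤ 7 (triangle on l)  ✓
L = 6 + 1 + 7 = 14 (even)  ✓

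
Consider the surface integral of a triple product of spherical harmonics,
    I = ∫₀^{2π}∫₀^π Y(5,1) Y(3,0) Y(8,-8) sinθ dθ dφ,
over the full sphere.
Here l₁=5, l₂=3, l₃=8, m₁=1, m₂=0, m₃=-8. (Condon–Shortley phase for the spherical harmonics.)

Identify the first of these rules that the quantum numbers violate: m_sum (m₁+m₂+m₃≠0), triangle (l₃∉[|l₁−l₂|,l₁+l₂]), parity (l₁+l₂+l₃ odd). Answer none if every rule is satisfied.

Σmᵢ = -7  ✗
l₃∈[|l₁−l₂|,l₁+l₂]=[2,8], have l₃=8
Σlᵢ = 16 ⇒ even

m_sum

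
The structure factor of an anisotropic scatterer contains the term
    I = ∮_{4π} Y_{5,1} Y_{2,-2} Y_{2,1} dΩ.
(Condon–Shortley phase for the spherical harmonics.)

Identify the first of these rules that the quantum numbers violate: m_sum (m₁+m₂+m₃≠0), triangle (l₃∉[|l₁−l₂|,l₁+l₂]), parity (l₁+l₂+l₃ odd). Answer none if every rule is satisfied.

triangle

Σmᵢ = 0  ✓
l₃∈[|l₁−l₂|,l₁+l₂]=[3,7], have l₃=2  ✗
Σlᵢ = 9 ⇒ odd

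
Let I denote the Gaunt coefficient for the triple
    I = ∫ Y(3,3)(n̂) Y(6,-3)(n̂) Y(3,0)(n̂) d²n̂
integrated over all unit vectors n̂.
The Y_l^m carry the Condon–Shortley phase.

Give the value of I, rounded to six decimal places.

-0.108647

Rules hold: Σm=0, L=12 even, 3≤3≤9.
N = 7·13·7 = 637
Δ = 6!·0!·6!/13! = 1/12012
Racah Σ t=3..3: t=3:−1/1296 = -1/1296
⇒ 3j(3 6 3; 0 0 0)² = 100/3003, sgn +1
Racah Σ t=0..0: t=0:+1/25920 = 1/25920
⇒ 3j(3 6 3; 3 -3 0)² = 1/143, sgn -1
4πI² = N·(3j₀)²·(3jₘ)² = 700/4719
I = -1·√(0.148337/4π) = -0.10864734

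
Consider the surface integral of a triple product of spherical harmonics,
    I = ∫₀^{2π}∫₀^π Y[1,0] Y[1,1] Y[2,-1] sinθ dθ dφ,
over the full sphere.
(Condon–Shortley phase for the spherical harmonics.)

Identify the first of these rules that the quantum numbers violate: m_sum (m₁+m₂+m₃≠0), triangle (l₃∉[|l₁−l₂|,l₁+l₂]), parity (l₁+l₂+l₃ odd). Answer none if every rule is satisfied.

none

Σmᵢ = 0  ✓
l₃∈[|l₁−l₂|,l₁+l₂]=[0,2], have l₃=2  ✓
Σlᵢ = 4 ⇒ even  ✓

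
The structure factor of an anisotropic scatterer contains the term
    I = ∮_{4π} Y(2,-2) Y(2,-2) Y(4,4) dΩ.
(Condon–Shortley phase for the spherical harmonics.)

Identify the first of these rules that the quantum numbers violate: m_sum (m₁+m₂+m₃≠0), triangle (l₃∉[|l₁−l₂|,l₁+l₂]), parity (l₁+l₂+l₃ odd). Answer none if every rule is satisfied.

none

azimuthal sum: -2 − 2 + 4 = 0  ✓
0 ≤ 4 ≤ 4 (triangle on l)  ✓
L = 2 + 2 + 4 = 8 (even)  ✓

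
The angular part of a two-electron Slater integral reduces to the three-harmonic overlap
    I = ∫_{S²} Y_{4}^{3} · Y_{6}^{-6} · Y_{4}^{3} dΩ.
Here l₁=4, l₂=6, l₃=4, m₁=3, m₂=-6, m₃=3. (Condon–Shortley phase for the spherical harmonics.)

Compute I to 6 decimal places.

m-sum 0 ✓  L=14 even ✓  2≤4≤10 ✓
Π(2lᵢ+1) = 9×13×9 = 1053
triangle coeff Δ(4,6,4) = 1/1261260
Σ_t [2,4]: t=2:+1/4608 t=3:−1/1296 t=4:+1/4608 = -7/20736
(3j)²=20/1287 [(4 6 4; 0 0 0)], sign=-1
Σ_t [0,0]: t=0:+1/518400 = 1/518400
(3j)²=7/195 [(4 6 4; 3 -6 3)], sign=-1
⇒ 4πI² = 84/143
I = (+1)√(84/143/(4π)) = 0.21620548

0.216205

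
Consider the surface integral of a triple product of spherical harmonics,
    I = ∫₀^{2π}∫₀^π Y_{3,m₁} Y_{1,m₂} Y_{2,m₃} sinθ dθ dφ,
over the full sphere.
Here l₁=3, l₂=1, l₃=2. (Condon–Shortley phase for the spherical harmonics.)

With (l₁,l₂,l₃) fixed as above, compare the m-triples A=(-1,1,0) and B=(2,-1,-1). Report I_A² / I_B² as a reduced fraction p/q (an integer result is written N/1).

3/5

Same 3,1,2: normalisation and zero-m 3j drop out of the ratio.
A: Δ: 2! 4! 0! / 7! → 1/105; sum: t=2:+1/8 = 1/8; 3j²(3 1 2; -1 1 0) = Δ·Π!·Σ² = 2/35  (sign +1)
B: Δ: 2! 4! 0! / 7! → 1/105; sum: t=0:+1/12 = 1/12; 3j²(3 1 2; 2 -1 -1) = Δ·Π!·Σ² = 2/21  (sign -1)
I_A²/I_B² = (2/35)/(2/21) = 3/5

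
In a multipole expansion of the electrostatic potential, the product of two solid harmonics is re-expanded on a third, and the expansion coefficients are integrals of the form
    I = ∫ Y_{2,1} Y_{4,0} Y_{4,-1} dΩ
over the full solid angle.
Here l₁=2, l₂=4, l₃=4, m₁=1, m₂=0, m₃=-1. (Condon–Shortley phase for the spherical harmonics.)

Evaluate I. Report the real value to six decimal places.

-0.044869

Rules hold: Σm=0, L=10 even, 2≤4≤6.
N = 5·9·9 = 405
Δ = 2!·2!·6!/11! = 1/13860
Racah Σ t=0..2: t=0:+1/192 t=1:−1/36 t=2:+1/192 = -5/288
⇒ 3j(2 4 4; 0 0 0)² = 20/693, sgn -1
Racah Σ t=0..1: t=0:+1/96 t=1:−1/72 = -1/288
⇒ 3j(2 4 4; 1 0 -1)² = 1/462, sgn +1
4πI² = N·(3j₀)²·(3jₘ)² = 150/5929
I = -1·√(0.0252994/4π) = -0.04486937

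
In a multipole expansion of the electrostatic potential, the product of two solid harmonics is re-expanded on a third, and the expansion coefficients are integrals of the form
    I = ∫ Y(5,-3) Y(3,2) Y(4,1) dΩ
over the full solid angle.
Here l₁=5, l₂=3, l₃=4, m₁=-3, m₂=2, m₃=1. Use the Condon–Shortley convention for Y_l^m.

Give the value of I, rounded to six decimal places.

-0.035836

Checks pass: Σm=0; 12 even; l₃=4∈[2,8].
(2·5+1)(2·3+1)(2·4+1) = 693
Δ: 4! 6! 2! / 13! → 1/180180
sum: t=1:−1/576 t=2:+1/144 t=3:−1/576 = 1/288
3j²(5 3 4; 0 0 0) = Δ·Π!·Σ² = 20/1001  (sign +1)
sum: t=3:−1/1440 t=4:+1/1152 = 1/5760
3j²(5 3 4; -3 2 1) = Δ·Π!·Σ² = 1/858  (sign -1)
combine: 4πI² = 693·20/1001·1/858 = 30/1859
take √, sign -1: I = -0.03583571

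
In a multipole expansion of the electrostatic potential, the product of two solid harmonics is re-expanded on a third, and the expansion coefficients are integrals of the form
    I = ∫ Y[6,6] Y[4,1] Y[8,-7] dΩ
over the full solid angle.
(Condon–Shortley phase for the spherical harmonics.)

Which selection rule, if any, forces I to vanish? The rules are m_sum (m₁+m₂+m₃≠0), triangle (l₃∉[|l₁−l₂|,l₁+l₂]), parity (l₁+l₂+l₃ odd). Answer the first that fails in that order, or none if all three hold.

none

m₁+m₂+m₃ = 6 + 1 − 7 = 0  ✓
triangle: |6−4|=2 ≤ l₃=8 ≤ 6+4=10  ✓
parity: l₁+l₂+l₃ = 18 is even  ✓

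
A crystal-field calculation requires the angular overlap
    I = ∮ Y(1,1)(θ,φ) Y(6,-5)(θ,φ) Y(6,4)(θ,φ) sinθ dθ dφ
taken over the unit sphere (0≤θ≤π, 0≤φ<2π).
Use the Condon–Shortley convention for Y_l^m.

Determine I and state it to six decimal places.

l₁+l₂+l₃=13 is odd: 3j(l;000)=0 ⇒ I=0

0.000000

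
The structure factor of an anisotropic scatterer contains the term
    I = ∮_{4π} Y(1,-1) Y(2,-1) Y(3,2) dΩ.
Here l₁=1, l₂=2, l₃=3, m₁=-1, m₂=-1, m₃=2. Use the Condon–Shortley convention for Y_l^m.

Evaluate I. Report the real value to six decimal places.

0.261169

Checks pass: Σm=0; 6 even; l₃=3∈[1,3].
(2·1+1)(2·2+1)(2·3+1) = 105
Δ: 0! 2! 4! / 7! → 1/105
sum: t=0:+1/4 = 1/4
3j²(1 2 3; 0 0 0) = Δ·Π!·Σ² = 3/35  (sign -1)
sum: t=0:+1/12 = 1/12
3j²(1 2 3; -1 -1 2) = Δ·Π!·Σ² = 2/21  (sign -1)
combine: 4πI² = 105·3/35·2/21 = 6/7
take √, sign +1: I = 0.26116903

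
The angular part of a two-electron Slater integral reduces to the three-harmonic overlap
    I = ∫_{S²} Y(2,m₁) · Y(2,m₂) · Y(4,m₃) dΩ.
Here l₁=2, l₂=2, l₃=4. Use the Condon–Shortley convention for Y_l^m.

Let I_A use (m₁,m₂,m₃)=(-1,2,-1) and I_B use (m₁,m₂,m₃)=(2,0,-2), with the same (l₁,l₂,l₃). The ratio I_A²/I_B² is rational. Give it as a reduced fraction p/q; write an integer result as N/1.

1/3

Shared (l₁,l₂,l₃)=(2,2,4): N and (l;000)² cancel in I_A²/I_B².
A: Δ = 0!·4!·4!/9! = 1/630; Racah Σ t=0..0: t=0:+1/144 = 1/144; ⇒ 3j(2 2 4; -1 2 -1)² = 1/126, sgn -1
B: Δ = 0!·4!·4!/9! = 1/630; Racah Σ t=0..0: t=0:+1/96 = 1/96; ⇒ 3j(2 2 4; 2 0 -2)² = 1/42, sgn +1
I_A²/I_B² = (1/126)/(1/42) = 1/3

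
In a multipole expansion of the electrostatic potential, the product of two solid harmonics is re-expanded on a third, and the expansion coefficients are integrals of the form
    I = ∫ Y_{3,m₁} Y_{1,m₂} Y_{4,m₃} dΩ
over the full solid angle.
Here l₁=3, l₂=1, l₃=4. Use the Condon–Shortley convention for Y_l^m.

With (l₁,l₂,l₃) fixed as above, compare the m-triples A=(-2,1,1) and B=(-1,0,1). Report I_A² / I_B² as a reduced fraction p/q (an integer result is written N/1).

1/5

Shared (l₁,l₂,l₃)=(3,1,4): N and (l;000)² cancel in I_A²/I_B².
A: Δ = 0!·6!·2!/9! = 1/252; Racah Σ t=0..0: t=0:+1/240 = 1/240; ⇒ 3j(3 1 4; -2 1 1)² = 1/84, sgn -1
B: Δ = 0!·6!·2!/9! = 1/252; Racah Σ t=0..0: t=0:+1/48 = 1/48; ⇒ 3j(3 1 4; -1 0 1)² = 5/84, sgn -1
I_A²/I_B² = (1/84)/(5/84) = 1/5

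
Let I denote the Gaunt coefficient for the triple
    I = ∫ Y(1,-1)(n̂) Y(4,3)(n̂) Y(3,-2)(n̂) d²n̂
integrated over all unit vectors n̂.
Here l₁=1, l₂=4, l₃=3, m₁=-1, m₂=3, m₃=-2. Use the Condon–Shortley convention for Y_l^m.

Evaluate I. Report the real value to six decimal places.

-0.282095

m-sum 0 ✓  L=8 even ✓  3≤3≤5 ✓
Π(2lᵢ+1) = 3×9×7 = 189
triangle coeff Δ(1,4,3) = 1/252
Σ_t [1,1]: t=1:−1/36 = -1/36
(3j)²=4/63 [(1 4 3; 0 0 0)], sign=+1
Σ_t [2,2]: t=2:+1/240 = 1/240
(3j)²=1/12 [(1 4 3; -1 3 -2)], sign=-1
⇒ 4πI² = 1/1
I = (-1)√(1/1/(4π)) = -0.28209479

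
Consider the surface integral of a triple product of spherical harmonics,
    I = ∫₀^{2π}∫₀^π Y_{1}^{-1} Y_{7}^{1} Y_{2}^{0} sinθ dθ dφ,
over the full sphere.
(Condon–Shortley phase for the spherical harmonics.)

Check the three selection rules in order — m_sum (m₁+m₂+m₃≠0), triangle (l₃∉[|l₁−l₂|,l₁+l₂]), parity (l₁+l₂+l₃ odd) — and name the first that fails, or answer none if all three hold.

triangle

m₁+m₂+m₃ = -1 + 1 + 0 = 0  ✓
triangle: |1−7|=6 ≤ l₃=2 ≤ 1+7=8  ✗
parity: l₁+l₂+l₃ = 10 is even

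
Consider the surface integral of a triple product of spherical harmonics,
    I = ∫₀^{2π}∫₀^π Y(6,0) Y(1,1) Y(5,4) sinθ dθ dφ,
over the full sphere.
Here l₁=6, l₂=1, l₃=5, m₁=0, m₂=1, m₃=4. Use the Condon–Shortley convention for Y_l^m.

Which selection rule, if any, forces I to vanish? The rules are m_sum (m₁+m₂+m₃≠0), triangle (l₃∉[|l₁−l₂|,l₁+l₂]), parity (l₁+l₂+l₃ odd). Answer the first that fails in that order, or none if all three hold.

m_sum

m₁+m₂+m₃ = 0 + 1 + 4 = 5  ✗
triangle: |6−1|=5 ≤ l₃=5 ≤ 6+1=7
parity: l₁+l₂+l₃ = 12 is even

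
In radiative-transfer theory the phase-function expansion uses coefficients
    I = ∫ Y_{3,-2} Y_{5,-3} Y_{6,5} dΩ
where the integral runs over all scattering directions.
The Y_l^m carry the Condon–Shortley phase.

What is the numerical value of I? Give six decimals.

-0.169016

Rules hold: Σm=0, L=14 even, 2≤6≤8.
N = 7·11·13 = 1001
Δ = 2!·4!·8!/15! = 1/675675
Racah Σ t=0..2: t=0:+1/8640 t=1:−1/2304 t=2:+1/8640 = -7/34560
⇒ 3j(3 5 6; 0 0 0)² = 7/429, sgn -1
Racah Σ t=1..2: t=1:−1/120960 t=2:+1/483840 = -1/161280
⇒ 3j(3 5 6; -2 -3 5)² = 2/91, sgn +1
4πI² = N·(3j₀)²·(3jₘ)² = 14/39
I = -1·√(0.358974/4π) = -0.16901560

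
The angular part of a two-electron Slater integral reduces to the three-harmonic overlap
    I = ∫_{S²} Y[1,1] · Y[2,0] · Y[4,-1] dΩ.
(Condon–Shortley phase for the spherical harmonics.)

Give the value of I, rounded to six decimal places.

0.000000

|1−2|≤4≤1+2 violated ⇒ I = 0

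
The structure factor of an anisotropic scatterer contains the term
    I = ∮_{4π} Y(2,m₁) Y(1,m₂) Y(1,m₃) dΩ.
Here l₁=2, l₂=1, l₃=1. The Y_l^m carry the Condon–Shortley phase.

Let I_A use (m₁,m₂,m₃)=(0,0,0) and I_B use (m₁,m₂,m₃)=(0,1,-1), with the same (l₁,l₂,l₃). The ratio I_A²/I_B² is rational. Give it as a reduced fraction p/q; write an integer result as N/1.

4/1

Shared (l₁,l₂,l₃)=(2,1,1): N and (l;000)² cancel in I_A²/I_B².
A: Δ = 2!·2!·0!/5! = 1/30; Racah Σ t=1..1: t=1:−1/1 = -1/1; ⇒ 3j(2 1 1; 0 0 0)² = 2/15, sgn +1
B: Δ = 2!·2!·0!/5! = 1/30; Racah Σ t=2..2: t=2:+1/4 = 1/4; ⇒ 3j(2 1 1; 0 1 -1)² = 1/30, sgn +1
I_A²/I_B² = (2/15)/(1/30) = 4/1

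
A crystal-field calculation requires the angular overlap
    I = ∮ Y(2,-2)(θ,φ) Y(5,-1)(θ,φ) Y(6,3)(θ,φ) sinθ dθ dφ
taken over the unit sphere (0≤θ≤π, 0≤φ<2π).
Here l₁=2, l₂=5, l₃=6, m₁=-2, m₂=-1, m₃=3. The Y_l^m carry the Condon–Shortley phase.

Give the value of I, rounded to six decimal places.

0.000000

Σlᵢ=13 odd — θ-integrand is odd under cosθ→−cosθ; I=0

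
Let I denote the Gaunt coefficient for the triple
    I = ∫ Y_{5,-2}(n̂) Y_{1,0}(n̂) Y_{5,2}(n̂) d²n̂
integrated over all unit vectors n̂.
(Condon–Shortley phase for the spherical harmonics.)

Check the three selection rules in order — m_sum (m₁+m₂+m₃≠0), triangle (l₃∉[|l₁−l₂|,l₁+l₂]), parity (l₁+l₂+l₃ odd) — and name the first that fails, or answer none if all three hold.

parity

azimuthal sum: -2 + 0 + 2 = 0  ✓
4 ≤ 5 ≤ 6 (triangle on l)  ✓
L = 5 + 1 + 5 = 11 (odd)  ✗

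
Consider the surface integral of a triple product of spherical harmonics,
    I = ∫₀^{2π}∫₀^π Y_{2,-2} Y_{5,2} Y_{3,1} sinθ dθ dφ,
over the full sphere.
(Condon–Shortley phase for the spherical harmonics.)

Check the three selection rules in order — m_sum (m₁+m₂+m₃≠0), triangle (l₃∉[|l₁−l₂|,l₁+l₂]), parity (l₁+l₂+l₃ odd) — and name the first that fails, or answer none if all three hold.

m_sum

m₁+m₂+m₃ = -2 + 2 + 1 = 1  ✗
triangle: |2−5|=3 ≤ l₃=3 ≤ 2+5=7
parity: l₁+l₂+l₃ = 10 is even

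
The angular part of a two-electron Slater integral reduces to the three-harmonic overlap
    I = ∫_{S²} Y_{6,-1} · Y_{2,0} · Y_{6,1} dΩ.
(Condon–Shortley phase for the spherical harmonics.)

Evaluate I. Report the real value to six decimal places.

-0.149094

m-sum 0 ✓  L=14 even ✓  4≤6≤8 ✓
Π(2lᵢ+1) = 13×5×13 = 845
triangle coeff Δ(6,2,6) = 1/90090
Σ_t [0,2]: t=0:+1/69120 t=1:−1/14400 t=2:+1/69120 = -7/172800
(3j)²=14/715 [(6 2 6; 0 0 0)], sign=-1
Σ_t [0,2]: t=0:+1/120960 t=1:−1/17280 t=2:+1/57600 = -13/403200
(3j)²=13/770 [(6 2 6; -1 0 1)], sign=+1
⇒ 4πI² = 169/605
I = (-1)√(169/605/(4π)) = -0.14909419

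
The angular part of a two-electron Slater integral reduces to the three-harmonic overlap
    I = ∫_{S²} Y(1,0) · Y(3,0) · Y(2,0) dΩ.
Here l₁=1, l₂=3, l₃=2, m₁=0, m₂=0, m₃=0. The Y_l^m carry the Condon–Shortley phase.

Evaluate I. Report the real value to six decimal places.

0.247767

Checks pass: Σm=0; 6 even; l₃=2∈[2,4].
(2·1+1)(2·3+1)(2·2+1) = 105
Δ: 2! 0! 4! / 7! → 1/105
sum: t=1:−1/4 = -1/4
3j²(1 3 2; 0 0 0) = Δ·Π!·Σ² = 3/35  (sign -1)
(m-triple is (0,0,0) — same symbol as above.)
combine: 4πI² = 105·3/35·3/35 = 27/35
take √, sign +1: I = 0.24776670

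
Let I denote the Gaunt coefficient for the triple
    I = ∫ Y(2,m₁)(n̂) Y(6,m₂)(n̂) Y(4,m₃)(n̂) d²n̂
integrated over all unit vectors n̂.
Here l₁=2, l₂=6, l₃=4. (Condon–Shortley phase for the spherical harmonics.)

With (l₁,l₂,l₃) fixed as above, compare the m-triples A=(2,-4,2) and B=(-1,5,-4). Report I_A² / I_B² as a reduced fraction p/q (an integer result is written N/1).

l's match ⇒ only the (l;m) 3-j factors differ between A and B.
A: triangle coeff Δ(2,6,4) = 1/6435; Σ_t [0,0]: t=0:+1/34560 = 1/34560; (3j)²=14/429 [(2 6 4; 2 -4 2)], sign=+1
B: triangle coeff Δ(2,6,4) = 1/6435; Σ_t [3,3]: t=3:−1/241920 = -1/241920; (3j)²=1/39 [(2 6 4; -1 5 -4)], sign=-1
I_A²/I_B² = (14/429)/(1/39) = 14/11

14/11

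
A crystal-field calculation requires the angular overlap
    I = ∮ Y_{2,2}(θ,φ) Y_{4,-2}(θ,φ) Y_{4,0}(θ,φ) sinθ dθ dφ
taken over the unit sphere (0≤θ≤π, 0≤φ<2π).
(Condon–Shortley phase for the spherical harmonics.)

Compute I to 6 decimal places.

-0.190365

Rules hold: Σm=0, L=10 even, 2≤4≤6.
N = 5·9·9 = 405
Δ = 2!·2!·6!/11! = 1/13860
Racah Σ t=0..2: t=0:+1/192 t=1:−1/36 t=2:+1/192 = -5/288
⇒ 3j(2 4 4; 0 0 0)² = 20/693, sgn -1
Racah Σ t=0..0: t=0:+1/192 = 1/192
⇒ 3j(2 4 4; 2 -2 0)² = 3/77, sgn +1
4πI² = N·(3j₀)²·(3jₘ)² = 2700/5929
I = -1·√(0.455389/4π) = -0.19036462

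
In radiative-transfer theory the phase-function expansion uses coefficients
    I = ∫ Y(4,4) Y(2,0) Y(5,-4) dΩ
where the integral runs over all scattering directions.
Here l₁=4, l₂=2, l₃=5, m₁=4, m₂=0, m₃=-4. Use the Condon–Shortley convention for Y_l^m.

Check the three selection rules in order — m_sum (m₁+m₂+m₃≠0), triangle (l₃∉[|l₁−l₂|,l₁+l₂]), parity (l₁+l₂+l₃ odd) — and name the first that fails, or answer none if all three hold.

parity

azimuthal sum: 4 + 0 − 4 = 0  ✓
2 ≤ 5 ≤ 6 (triangle on l)  ✓
L = 4 + 2 + 5 = 11 (odd)  ✗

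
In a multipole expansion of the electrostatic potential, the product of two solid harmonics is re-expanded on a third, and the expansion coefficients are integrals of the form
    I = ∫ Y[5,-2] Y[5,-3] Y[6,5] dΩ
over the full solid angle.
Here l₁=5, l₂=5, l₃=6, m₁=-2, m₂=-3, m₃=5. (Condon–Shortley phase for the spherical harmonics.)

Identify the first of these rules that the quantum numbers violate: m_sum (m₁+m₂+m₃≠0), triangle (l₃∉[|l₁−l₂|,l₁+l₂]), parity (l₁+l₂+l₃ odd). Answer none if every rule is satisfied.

none

Σmᵢ = 0  ✓
l₃∈[|l₁−l₂|,l₁+l₂]=[0,10], have l₃=6  ✓
Σlᵢ = 16 ⇒ even  ✓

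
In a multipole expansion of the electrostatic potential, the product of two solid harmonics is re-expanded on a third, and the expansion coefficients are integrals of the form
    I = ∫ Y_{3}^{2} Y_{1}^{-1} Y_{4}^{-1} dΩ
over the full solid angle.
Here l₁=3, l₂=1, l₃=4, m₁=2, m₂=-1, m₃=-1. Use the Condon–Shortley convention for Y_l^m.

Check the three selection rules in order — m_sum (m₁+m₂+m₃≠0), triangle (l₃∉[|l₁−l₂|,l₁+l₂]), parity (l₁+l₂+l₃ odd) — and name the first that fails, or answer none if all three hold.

none

azimuthal sum: 2 − 1 − 1 = 0  ✓
2 ≤ 4 ≤ 4 (triangle on l)  ✓
L = 3 + 1 + 4 = 8 (even)  ✓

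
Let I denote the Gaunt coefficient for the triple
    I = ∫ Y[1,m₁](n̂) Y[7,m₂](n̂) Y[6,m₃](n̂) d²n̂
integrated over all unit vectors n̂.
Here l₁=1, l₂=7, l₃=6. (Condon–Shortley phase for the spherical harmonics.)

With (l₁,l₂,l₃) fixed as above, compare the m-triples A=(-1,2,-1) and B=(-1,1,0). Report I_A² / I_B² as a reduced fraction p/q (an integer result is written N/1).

9/7

Shared (l₁,l₂,l₃)=(1,7,6): N and (l;000)² cancel in I_A²/I_B².
A: Δ = 2!·0!·12!/15! = 1/1365; Racah Σ t=2..2: t=2:+1/1209600 = 1/1209600; ⇒ 3j(1 7 6; -1 2 -1)² = 12/455, sgn -1
B: Δ = 2!·0!·12!/15! = 1/1365; Racah Σ t=2..2: t=2:+1/1036800 = 1/1036800; ⇒ 3j(1 7 6; -1 1 0)² = 4/195, sgn +1
I_A²/I_B² = (12/455)/(4/195) = 9/7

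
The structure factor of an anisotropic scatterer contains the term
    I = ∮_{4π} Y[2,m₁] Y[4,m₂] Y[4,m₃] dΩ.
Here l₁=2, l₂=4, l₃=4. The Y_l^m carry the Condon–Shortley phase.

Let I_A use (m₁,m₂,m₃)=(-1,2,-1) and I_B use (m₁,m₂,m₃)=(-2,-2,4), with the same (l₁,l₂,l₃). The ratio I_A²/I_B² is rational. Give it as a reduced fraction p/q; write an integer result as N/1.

81/56

Shared (l₁,l₂,l₃)=(2,4,4): N and (l;000)² cancel in I_A²/I_B².
A: Δ = 2!·2!·6!/11! = 1/13860; Racah Σ t=1..2: t=1:−1/240 t=2:+1/96 = 1/160; ⇒ 3j(2 4 4; -1 2 -1)² = 27/1540, sgn -1
B: Δ = 2!·2!·6!/11! = 1/13860; Racah Σ t=2..2: t=2:+1/2880 = 1/2880; ⇒ 3j(2 4 4; -2 -2 4)² = 2/165, sgn +1
I_A²/I_B² = (27/1540)/(2/165) = 81/56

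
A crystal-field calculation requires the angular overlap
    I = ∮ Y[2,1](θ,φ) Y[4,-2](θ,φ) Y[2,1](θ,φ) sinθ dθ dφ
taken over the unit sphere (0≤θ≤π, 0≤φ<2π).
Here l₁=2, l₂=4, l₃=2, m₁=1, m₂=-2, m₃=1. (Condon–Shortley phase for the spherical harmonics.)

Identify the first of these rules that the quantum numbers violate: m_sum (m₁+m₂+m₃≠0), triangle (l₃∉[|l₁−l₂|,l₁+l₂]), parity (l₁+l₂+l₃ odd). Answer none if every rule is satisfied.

Σmᵢ = 0  ✓
l₃∈[|l₁−l₂|,l₁+l₂]=[2,6], have l₃=2  ✓
Σlᵢ = 8 ⇒ even  ✓

none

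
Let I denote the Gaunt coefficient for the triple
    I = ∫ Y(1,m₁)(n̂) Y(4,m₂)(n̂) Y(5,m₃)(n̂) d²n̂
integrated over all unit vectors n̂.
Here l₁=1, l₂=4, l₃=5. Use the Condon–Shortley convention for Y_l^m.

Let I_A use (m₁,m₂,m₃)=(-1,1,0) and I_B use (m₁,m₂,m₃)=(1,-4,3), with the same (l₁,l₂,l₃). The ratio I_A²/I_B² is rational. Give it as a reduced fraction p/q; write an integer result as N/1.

10/1

Same 1,4,5: normalisation and zero-m 3j drop out of the ratio.
A: Δ: 0! 2! 8! / 11! → 1/495; sum: t=0:+1/1440 = 1/1440; 3j²(1 4 5; -1 1 0) = Δ·Π!·Σ² = 2/99  (sign -1)
B: Δ: 0! 2! 8! / 11! → 1/495; sum: t=0:+1/80640 = 1/80640; 3j²(1 4 5; 1 -4 3) = Δ·Π!·Σ² = 1/495  (sign +1)
I_A²/I_B² = (2/99)/(1/495) = 10/1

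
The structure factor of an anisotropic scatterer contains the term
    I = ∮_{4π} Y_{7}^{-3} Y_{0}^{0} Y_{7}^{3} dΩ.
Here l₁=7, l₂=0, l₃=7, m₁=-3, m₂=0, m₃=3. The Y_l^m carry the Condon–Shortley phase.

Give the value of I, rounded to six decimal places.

-0.282095

Checks pass: Σm=0; 14 even; l₃=7∈[7,7].
(2·7+1)(2·0+1)(2·7+1) = 225
Δ: 0! 14! 0! / 15! → 1/15
sum: t=0:+1/25401600 = 1/25401600
3j²(7 0 7; 0 0 0) = Δ·Π!·Σ² = 1/15  (sign -1)
sum: t=0:+1/87091200 = 1/87091200
3j²(7 0 7; -3 0 3) = Δ·Π!·Σ² = 1/15  (sign +1)
combine: 4πI² = 225·1/15·1/15 = 1/1
take √, sign -1: I = -0.28209479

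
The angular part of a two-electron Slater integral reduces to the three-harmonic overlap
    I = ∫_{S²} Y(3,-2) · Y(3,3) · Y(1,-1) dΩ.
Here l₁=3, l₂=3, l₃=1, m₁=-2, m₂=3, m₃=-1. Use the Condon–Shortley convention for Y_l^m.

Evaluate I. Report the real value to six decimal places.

Σlᵢ=7 odd — θ-integrand is odd under cosθ→−cosθ; I=0

0.000000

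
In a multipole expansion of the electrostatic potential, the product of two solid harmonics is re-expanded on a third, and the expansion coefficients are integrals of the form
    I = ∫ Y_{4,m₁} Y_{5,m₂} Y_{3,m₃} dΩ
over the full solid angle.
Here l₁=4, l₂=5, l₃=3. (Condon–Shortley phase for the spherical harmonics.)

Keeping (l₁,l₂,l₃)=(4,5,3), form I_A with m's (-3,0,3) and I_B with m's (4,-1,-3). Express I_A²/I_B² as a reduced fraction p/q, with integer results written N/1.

15/4

Same 4,5,3: normalisation and zero-m 3j drop out of the ratio.
A: Δ: 6! 2! 4! / 13! → 1/180180; sum: t=5:−1/5760 = -1/5760; 3j²(4 5 3; -3 0 3) = Δ·Π!·Σ² = 5/572  (sign -1)
B: Δ: 6! 2! 4! / 13! → 1/180180; sum: t=0:+1/34560 = 1/34560; 3j²(4 5 3; 4 -1 -3) = Δ·Π!·Σ² = 1/429  (sign +1)
I_A²/I_B² = (5/572)/(1/429) = 15/4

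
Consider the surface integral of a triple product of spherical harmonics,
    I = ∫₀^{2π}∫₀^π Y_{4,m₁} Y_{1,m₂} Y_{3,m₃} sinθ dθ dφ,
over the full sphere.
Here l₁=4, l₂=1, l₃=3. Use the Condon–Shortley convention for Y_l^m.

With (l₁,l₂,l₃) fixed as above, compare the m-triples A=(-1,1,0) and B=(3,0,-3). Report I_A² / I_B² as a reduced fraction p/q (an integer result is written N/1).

Shared (l₁,l₂,l₃)=(4,1,3): N and (l;000)² cancel in I_A²/I_B².
A: Δ = 2!·6!·0!/9! = 1/252; Racah Σ t=2..2: t=2:+1/72 = 1/72; ⇒ 3j(4 1 3; -1 1 0)² = 5/126, sgn -1
B: Δ = 2!·6!·0!/9! = 1/252; Racah Σ t=1..1: t=1:−1/720 = -1/720; ⇒ 3j(4 1 3; 3 0 -3)² = 1/36, sgn -1
I_A²/I_B² = (5/126)/(1/36) = 10/7

10/7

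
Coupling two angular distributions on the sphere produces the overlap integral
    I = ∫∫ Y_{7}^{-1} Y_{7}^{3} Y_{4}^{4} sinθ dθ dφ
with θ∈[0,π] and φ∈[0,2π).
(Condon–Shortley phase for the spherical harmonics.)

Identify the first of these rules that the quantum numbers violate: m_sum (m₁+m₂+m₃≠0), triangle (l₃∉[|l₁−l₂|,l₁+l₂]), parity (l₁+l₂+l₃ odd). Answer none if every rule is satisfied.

Σmᵢ = 6  ✗
l₃∈[|l₁−l₂|,l₁+l₂]=[0,14], have l₃=4
Σlᵢ = 18 ⇒ even

m_sum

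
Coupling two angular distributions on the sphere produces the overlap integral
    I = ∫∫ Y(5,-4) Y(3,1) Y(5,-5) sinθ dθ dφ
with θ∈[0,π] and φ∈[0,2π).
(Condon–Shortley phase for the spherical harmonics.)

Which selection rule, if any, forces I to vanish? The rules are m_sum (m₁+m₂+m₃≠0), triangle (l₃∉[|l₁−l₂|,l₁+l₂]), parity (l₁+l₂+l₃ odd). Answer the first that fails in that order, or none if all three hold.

m_sum

m₁+m₂+m₃ = -4 + 1 − 5 = -8  ✗
triangle: |5−3|=2 ≤ l₃=5 ≤ 5+3=8
parity: l₁+l₂+l₃ = 13 is odd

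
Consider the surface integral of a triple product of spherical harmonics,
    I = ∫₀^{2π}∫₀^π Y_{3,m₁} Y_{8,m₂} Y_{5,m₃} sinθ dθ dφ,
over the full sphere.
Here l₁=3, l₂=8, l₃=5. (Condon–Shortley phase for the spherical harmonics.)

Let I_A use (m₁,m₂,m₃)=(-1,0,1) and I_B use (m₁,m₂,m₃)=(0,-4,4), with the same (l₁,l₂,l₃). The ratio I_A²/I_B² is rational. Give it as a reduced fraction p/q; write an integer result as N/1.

Same 3,8,5: normalisation and zero-m 3j drop out of the ratio.
A: Δ: 6! 0! 10! / 17! → 1/136136; sum: t=4:+1/829440 = 1/829440; 3j²(3 8 5; -1 0 1) = Δ·Π!·Σ² = 35/2431  (sign +1)
B: Δ: 6! 0! 10! / 17! → 1/136136; sum: t=3:−1/13063680 = -1/13063680; 3j²(3 8 5; 0 -4 4) = Δ·Π!·Σ² = 10/1547  (sign +1)
I_A²/I_B² = (35/2431)/(10/1547) = 49/22

49/22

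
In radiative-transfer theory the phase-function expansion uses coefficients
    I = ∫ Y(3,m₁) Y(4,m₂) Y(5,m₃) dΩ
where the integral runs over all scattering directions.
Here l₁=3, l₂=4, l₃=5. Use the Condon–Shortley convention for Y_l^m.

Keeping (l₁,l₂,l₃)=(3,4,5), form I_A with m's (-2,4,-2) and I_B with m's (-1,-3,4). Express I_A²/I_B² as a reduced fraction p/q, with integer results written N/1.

Same 3,4,5: normalisation and zero-m 3j drop out of the ratio.
A: Δ: 2! 4! 6! / 13! → 1/180180; sum: t=2:+1/8640 = 1/8640; 3j²(3 4 5; -2 4 -2) = Δ·Π!·Σ² = 14/1287  (sign -1)
B: Δ: 2! 4! 6! / 13! → 1/180180; sum: t=0:+1/5760 t=1:−1/4320 = -1/17280; 3j²(3 4 5; -1 -3 4) = Δ·Π!·Σ² = 7/4290  (sign +1)
I_A²/I_B² = (14/1287)/(7/4290) = 20/3

20/3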